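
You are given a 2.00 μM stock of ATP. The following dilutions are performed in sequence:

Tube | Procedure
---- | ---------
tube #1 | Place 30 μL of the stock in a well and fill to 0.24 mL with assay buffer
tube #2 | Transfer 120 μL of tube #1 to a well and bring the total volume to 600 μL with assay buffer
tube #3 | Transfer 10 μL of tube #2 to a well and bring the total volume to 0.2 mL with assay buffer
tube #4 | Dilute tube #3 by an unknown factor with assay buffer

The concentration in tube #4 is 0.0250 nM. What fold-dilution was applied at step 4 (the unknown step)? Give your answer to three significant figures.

Step 1: 30 μL brought to 0.24 mL → factor 240/30 = 8
Step 2: 120 μL brought to 600 μL → factor 600/120 = 5
Step 3: 10 μL brought to 0.2 mL → factor 200/10 = 20
Step 4: unknown factor x
Product of known-step factors = 800
Overall factor = 2.00 μM / (0.0250 nM) = 80000
x = 80000 / 800 = 100

100-fold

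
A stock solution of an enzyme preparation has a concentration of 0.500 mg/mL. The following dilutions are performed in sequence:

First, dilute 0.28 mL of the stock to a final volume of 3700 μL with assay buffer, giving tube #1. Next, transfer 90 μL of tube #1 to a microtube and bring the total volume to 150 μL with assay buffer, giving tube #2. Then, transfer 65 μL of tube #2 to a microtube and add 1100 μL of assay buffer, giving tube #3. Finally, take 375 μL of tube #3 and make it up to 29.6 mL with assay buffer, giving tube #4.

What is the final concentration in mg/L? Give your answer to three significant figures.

0.0160 mg/L

Step 1: 0.28 mL brought to 3700 μL → factor 3.7/0.28 = 13.214
Step 2: 90 μL brought to 150 μL → factor 150/90 = 1.6667
Step 3: 65 μL + 1100 μL = 1165 μL total → factor 1165/65 = 17.923
Step 4: 375 μL brought to 29.6 mL → factor 29600/375 = 78.933
Overall dilution factor = 13.214 × 1.6667 × 17.923 × 78.933 = 31158
Final = 0.500 mg/mL / 31158 = 1.605 × 10^-5 mg/mL = 0.0160 mg/L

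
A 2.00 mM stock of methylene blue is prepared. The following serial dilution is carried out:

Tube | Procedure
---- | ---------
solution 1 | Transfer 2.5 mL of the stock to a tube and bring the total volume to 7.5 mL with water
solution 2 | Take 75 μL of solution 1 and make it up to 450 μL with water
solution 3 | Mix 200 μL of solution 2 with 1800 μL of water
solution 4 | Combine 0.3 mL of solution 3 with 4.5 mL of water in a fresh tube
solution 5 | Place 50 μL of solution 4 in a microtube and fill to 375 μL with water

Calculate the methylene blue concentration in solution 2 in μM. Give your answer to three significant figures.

111 μM

Step 1: 2.5 mL brought to 7.5 mL → factor 7.5/2.5 = 3
Step 2: 75 μL brought to 450 μL → factor 450/75 = 6
Dilution factor through solution 2 = 3 × 6 = 18
[solution 2] = 2.00 mM / 18 = 0.1111 mM = 111 μM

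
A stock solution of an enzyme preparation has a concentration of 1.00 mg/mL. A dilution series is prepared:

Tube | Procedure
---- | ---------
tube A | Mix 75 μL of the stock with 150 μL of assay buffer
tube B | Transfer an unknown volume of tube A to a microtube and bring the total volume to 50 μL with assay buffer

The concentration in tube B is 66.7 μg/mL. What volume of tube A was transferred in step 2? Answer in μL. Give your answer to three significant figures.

Step 1: 75 μL + 150 μL = 225 μL total → factor 225/75 = 3
Step 2: v brought to 50 μL → factor = 50 μL/v
Product of known-step factors = 3
Overall factor = 1.00 mg/mL / (66.7 μg/mL) = 14.993
Step-2 factor = 14.993 / 3 = 4.9975
v = 50 μL / 4.9975 = 10.0 μL

10.0 μL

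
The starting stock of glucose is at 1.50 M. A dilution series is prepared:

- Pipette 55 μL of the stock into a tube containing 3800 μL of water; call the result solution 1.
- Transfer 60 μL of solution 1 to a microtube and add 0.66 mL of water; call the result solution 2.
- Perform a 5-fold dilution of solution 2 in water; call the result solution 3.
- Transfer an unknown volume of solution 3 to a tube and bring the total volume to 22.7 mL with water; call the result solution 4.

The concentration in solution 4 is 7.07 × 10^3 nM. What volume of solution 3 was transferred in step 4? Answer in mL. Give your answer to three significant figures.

Step 1: 55 μL + 3800 μL = 3855 μL total → factor 3855/55 = 70.091
Step 2: 60 μL + 0.66 mL = 720 μL total → factor 720/60 = 12
Step 3: 5-fold → factor 5
Step 4: v brought to 22.7 mL → factor = 22.7 mL/v
Product of known-step factors = 4205.5
Overall factor = 1.50 M / (7.07 × 10^3 nM) = 2.1216 × 10^5
Step-4 factor = 2.1216 × 10^5 / 4205.5 = 50.45
v = 22.7 mL / 50.45 = 0.450 mL

0.450 mL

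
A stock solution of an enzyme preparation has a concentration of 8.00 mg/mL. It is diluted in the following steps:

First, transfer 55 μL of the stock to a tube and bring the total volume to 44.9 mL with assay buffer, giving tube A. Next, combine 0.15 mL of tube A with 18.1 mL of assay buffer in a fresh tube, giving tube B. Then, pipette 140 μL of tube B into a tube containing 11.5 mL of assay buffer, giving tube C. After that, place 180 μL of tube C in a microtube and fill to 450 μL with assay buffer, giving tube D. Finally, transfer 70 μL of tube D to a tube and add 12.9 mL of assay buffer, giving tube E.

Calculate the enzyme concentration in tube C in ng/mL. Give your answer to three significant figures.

0.969 ng/mL

Step 1: 55 μL brought to 44.9 mL → factor 44900/55 = 816.36
Step 2: 0.15 mL + 18.1 mL = 18.25 mL total → factor 18.25/0.15 = 121.67
Step 3: 140 μL + 11.5 mL = 11640 μL total → factor 11640/140 = 83.143
Dilution factor through tube C = 816.36 × 121.67 × 83.143 = 8.2581 × 10^6
[tube C] = 8.00 mg/mL / 8.2581 × 10^6 = 9.687 × 10^-7 mg/mL = 0.969 ng/mL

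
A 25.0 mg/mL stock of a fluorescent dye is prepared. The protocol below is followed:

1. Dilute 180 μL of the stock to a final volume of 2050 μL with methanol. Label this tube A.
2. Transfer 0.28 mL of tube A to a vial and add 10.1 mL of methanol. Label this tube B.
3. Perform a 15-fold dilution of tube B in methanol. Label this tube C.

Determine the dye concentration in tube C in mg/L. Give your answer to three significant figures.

Step 1: 180 μL brought to 2050 μL → factor 2050/180 = 11.389
Step 2: 0.28 mL + 10.1 mL = 10.38 mL total → factor 10.38/0.28 = 37.071
Step 3: 15-fold → factor 15
Overall dilution factor = 11.389 × 37.071 × 15 = 6333
Final = 25.0 mg/mL / 6333 = 0.003948 mg/mL = 3.95 mg/L

3.95 mg/L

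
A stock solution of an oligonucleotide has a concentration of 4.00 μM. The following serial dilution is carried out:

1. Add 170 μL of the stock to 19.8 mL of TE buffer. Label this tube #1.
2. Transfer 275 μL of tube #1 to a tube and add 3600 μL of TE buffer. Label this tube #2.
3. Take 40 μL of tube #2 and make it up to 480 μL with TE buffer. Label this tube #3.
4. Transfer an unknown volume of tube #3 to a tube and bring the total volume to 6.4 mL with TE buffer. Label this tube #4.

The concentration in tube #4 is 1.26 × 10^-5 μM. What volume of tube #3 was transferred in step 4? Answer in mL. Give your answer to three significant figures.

Step 1: 170 μL + 19.8 mL = 19970 μL total → factor 19970/170 = 117.47
Step 2: 275 μL + 3600 μL = 3875 μL total → factor 3875/275 = 14.091
Step 3: 40 μL brought to 480 μL → factor 480/40 = 12
Step 4: v brought to 6.4 mL → factor = 6.4 mL/v
Product of known-step factors = 19863
Overall factor = 4.00 μM / (1.26 × 10^-5 μM) = 3.1746 × 10^5
Step-4 factor = 3.1746 × 10^5 / 19863 = 15.982
v = 6.4 mL / 15.982 = 0.400 mL

0.400 mL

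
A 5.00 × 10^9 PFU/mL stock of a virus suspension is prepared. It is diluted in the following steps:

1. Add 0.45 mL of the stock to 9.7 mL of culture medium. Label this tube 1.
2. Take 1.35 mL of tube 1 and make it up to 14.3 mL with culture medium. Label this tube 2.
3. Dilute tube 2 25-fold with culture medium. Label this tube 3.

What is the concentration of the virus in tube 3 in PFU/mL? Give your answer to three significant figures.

Step 1: 0.45 mL + 9.7 mL = 10.15 mL total → factor 10.15/0.45 = 22.556
Step 2: 1.35 mL brought to 14.3 mL → factor 14.3/1.35 = 10.593
Step 3: 25-fold → factor 25
Overall dilution factor = 22.556 × 10.593 × 25 = 5973
Final = 5.00 × 10^9 PFU/mL / 5973 = 8.37 × 10^5 PFU/mL

8.37 × 10^5 PFU/mL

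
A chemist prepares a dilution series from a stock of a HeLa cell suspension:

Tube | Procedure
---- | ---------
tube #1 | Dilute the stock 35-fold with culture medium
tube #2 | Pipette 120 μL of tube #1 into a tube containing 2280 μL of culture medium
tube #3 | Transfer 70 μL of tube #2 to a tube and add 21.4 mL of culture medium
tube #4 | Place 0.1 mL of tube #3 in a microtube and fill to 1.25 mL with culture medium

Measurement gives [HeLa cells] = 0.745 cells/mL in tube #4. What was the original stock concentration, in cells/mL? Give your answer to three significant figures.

Step 1: 35-fold → factor 35
Step 2: 120 μL + 2280 μL = 2400 μL total → factor 2400/120 = 20
Step 3: 70 μL + 21.4 mL = 21470 μL total → factor 21470/70 = 306.71
Step 4: 0.1 mL brought to 1.25 mL → factor 1.25/0.1 = 12.5
Overall dilution factor = 35 × 20 × 306.71 × 12.5 = 2.6838 × 10^6
Stock = 0.745 cells/mL × 2.6838 × 10^6 = 2.00 × 10^6 cells/mL

2.00 × 10^6 cells/mL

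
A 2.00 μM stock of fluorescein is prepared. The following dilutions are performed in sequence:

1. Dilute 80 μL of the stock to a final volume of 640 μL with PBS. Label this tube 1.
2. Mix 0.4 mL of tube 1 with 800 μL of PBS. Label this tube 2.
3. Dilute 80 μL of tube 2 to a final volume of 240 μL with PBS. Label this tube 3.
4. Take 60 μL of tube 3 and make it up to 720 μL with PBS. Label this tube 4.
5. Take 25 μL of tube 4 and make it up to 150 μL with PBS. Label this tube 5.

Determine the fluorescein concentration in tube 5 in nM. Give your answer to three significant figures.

Step 1: 80 μL brought to 640 μL → factor 640/80 = 8
Step 2: 0.4 mL + 800 μL = 1.2 mL total → factor 1.2/0.4 = 3
Step 3: 80 μL brought to 240 μL → factor 240/80 = 3
Step 4: 60 μL brought to 720 μL → factor 720/60 = 12
Step 5: 25 μL brought to 150 μL → factor 150/25 = 6
Overall dilution factor = 8 × 3 × 3 × 12 × 6 = 5184
Final = 2.00 μM / 5184 = 0.0003858 μM = 0.386 nM

0.386 nM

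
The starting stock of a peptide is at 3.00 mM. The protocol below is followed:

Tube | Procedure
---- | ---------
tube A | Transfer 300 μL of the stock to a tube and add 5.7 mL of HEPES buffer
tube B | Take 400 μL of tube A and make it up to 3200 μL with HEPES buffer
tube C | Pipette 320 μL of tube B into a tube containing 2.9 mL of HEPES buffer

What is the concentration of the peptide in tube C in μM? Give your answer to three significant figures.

1.86 μM

Step 1: 300 μL + 5.7 mL = 6000 μL total → factor 6000/300 = 20
Step 2: 400 μL brought to 3200 μL → factor 3200/400 = 8
Step 3: 320 μL + 2.9 mL = 3220 μL total → factor 3220/320 = 10.062
Overall dilution factor = 20 × 8 × 10.062 = 1610
Final = 3.00 mM / 1610 = 0.001863 mM = 1.86 μM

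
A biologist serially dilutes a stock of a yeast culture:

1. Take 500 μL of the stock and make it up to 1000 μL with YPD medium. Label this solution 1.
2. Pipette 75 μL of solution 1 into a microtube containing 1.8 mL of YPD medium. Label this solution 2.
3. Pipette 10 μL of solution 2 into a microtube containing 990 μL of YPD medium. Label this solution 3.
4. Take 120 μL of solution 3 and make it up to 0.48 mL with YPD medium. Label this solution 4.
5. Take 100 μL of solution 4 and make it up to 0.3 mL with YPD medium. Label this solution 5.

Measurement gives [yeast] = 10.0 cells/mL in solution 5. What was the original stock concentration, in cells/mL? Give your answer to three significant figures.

6.00 × 10^5 cells/mL

Step 1: 500 μL brought to 1000 μL → factor 1000/500 = 2
Step 2: 75 μL + 1.8 mL = 1875 μL total → factor 1875/75 = 25
Step 3: 10 μL + 990 μL = 1000 μL total → factor 1000/10 = 100
Step 4: 120 μL brought to 0.48 mL → factor 480/120 = 4
Step 5: 100 μL brought to 0.3 mL → factor 300/100 = 3
Overall dilution factor = 2 × 25 × 100 × 4 × 3 = 60000
Stock = 10.0 cells/mL × 60000 = 6.00 × 10^5 cells/mL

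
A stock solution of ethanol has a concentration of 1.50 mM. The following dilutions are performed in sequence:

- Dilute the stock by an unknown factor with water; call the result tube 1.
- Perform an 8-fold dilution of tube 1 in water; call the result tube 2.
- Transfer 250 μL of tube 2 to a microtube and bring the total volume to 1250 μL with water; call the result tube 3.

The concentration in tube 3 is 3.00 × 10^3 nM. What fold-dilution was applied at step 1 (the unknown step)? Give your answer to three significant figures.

12.5-fold

Step 1: unknown factor x
Step 2: 8-fold → factor 8
Step 3: 250 μL brought to 1250 μL → factor 1250/250 = 5
Product of known-step factors = 40
Overall factor = 1.50 mM / (3.00 × 10^3 nM) = 500
x = 500 / 40 = 12.5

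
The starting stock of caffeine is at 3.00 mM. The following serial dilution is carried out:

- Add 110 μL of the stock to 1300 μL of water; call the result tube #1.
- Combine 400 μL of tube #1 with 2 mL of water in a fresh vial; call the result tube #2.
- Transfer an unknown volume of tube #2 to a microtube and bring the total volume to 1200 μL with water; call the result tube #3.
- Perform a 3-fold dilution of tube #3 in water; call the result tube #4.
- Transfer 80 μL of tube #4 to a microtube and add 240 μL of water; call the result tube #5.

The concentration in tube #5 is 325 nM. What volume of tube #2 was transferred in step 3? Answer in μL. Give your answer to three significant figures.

120 μL

Step 1: 110 μL + 1300 μL = 1410 μL total → factor 1410/110 = 12.818
Step 2: 400 μL + 2 mL = 2400 μL total → factor 2400/400 = 6
Step 3: v brought to 1200 μL → factor = 1200 μL/v
Step 4: 3-fold → factor 3
Step 5: 80 μL + 240 μL = 320 μL total → factor 320/80 = 4
Product of known-step factors = 922.91
Overall factor = 3.00 mM / (325 nM) = 9230.8
Step-3 factor = 9230.8 / 922.91 = 10.002
v = 1200 μL / 10.002 = 120 μL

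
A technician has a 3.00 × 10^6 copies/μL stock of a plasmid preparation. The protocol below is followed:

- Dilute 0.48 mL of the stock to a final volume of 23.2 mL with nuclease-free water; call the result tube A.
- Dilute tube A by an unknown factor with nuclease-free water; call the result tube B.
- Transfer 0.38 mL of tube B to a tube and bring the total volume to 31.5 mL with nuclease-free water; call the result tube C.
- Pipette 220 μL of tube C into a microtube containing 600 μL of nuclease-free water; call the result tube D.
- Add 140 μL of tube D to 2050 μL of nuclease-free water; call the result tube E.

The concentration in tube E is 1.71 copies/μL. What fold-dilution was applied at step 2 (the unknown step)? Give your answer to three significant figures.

Step 1: 0.48 mL brought to 23.2 mL → factor 23.2/0.48 = 48.333
Step 2: unknown factor x
Step 3: 0.38 mL brought to 31.5 mL → factor 31.5/0.38 = 82.895
Step 4: 220 μL + 600 μL = 820 μL total → factor 820/220 = 3.7273
Step 5: 140 μL + 2050 μL = 2190 μL total → factor 2190/140 = 15.643
Product of known-step factors = 2.336 × 10^5
Overall factor = 3.00 × 10^6 copies/μL / (1.71 copies/μL) = 1.7544 × 10^6
x = 1.7544 × 10^6 / 2.336 × 10^5 = 7.51

7.51-fold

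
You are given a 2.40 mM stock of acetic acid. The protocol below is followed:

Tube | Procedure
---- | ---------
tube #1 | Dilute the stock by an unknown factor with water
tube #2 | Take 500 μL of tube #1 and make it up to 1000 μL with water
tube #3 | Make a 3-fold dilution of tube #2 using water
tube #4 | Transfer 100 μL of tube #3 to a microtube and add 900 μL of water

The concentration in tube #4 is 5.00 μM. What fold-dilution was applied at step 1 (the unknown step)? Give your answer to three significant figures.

Step 1: unknown factor x
Step 2: 500 μL brought to 1000 μL → factor 1000/500 = 2
Step 3: 3-fold → factor 3
Step 4: 100 μL + 900 μL = 1000 μL total → factor 1000/100 = 10
Product of known-step factors = 60
Overall factor = 2.40 mM / (5.00 μM) = 480
x = 480 / 60 = 8.00

8.00-fold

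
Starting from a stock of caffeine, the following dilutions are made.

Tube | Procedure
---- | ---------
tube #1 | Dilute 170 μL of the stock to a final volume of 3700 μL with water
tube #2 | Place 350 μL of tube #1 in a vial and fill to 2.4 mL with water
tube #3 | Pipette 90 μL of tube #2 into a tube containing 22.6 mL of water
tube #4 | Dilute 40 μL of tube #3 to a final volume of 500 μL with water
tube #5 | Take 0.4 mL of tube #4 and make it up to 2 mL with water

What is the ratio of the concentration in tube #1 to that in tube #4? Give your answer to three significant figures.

Step 1: 170 μL brought to 3700 μL → factor 3700/170 = 21.765
Step 2: 350 μL brought to 2.4 mL → factor 2400/350 = 6.8571
Step 3: 90 μL + 22.6 mL = 22690 μL total → factor 22690/90 = 252.11
Step 4: 40 μL brought to 500 μL → factor 500/40 = 12.5
Dilution factor to tube #1 = 21.765; to tube #4 = 4.7032 × 10^5
[tube #1]/[tube #4] = (factor to tube #4)/(factor to tube #1) = 4.7032 × 10^5/21.765 = 2.16 × 10^4

2.16 × 10^4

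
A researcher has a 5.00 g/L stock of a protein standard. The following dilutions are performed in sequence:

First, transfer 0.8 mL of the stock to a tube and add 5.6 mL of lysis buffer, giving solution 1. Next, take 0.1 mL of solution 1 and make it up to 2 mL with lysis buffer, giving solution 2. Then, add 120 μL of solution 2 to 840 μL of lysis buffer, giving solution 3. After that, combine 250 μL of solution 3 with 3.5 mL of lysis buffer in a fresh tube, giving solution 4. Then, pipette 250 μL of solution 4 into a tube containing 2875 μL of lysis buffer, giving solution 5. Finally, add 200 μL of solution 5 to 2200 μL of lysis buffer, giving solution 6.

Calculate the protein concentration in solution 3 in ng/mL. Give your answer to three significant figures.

3.91 × 10^3 ng/mL

Step 1: 0.8 mL + 5.6 mL = 6.4 mL total → factor 6.4/0.8 = 8
Step 2: 0.1 mL brought to 2 mL → factor 2/0.1 = 20
Step 3: 120 μL + 840 μL = 960 μL total → factor 960/120 = 8
Dilution factor through solution 3 = 8 × 20 × 8 = 1280
[solution 3] = 5.00 g/L / 1280 = 0.003906 g/L = 3.91 × 10^3 ng/mL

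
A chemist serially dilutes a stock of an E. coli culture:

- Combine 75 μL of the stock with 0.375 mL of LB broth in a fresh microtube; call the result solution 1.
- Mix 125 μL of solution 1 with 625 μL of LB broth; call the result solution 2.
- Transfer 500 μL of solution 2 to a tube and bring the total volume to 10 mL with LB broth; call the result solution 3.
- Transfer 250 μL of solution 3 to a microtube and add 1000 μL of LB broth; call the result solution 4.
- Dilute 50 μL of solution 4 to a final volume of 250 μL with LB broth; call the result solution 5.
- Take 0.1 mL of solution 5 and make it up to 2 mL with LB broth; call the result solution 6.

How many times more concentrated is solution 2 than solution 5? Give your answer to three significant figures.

500

Step 1: 75 μL + 0.375 mL = 450 μL total → factor 450/75 = 6
Step 2: 125 μL + 625 μL = 750 μL total → factor 750/125 = 6
Step 3: 500 μL brought to 10 mL → factor 10000/500 = 20
Step 4: 250 μL + 1000 μL = 1250 μL total → factor 1250/250 = 5
Step 5: 50 μL brought to 250 μL → factor 250/50 = 5
Dilution factor to solution 2 = 36; to solution 5 = 18000
[solution 2]/[solution 5] = (factor to solution 5)/(factor to solution 2) = 18000/36 = 500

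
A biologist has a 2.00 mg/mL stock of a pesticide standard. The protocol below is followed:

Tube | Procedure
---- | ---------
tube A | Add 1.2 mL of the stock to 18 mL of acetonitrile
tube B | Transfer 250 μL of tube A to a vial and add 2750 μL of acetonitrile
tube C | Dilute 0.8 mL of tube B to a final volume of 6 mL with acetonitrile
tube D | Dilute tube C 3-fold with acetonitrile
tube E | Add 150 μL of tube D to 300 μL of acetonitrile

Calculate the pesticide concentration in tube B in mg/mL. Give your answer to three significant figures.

Step 1: 1.2 mL + 18 mL = 19.2 mL total → factor 19.2/1.2 = 16
Step 2: 250 μL + 2750 μL = 3000 μL total → factor 3000/250 = 12
Dilution factor through tube B = 16 × 12 = 192
[tube B] = 2.00 mg/mL / 192 = 0.0104 mg/mL

0.0104 mg/mL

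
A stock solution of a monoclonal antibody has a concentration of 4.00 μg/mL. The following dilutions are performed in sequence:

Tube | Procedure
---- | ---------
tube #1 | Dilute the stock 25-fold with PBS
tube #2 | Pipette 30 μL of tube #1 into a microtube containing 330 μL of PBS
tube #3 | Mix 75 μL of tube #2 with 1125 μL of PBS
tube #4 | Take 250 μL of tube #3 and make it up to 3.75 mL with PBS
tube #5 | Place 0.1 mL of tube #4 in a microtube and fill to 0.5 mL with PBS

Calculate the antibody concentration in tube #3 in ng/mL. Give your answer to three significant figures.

0.833 ng/mL

Step 1: 25-fold → factor 25
Step 2: 30 μL + 330 μL = 360 μL total → factor 360/30 = 12
Step 3: 75 μL + 1125 μL = 1200 μL total → factor 1200/75 = 16
Dilution factor through tube #3 = 25 × 12 × 16 = 4800
[tube #3] = 4.00 μg/mL / 4800 = 0.0008333 μg/mL = 0.833 ng/mL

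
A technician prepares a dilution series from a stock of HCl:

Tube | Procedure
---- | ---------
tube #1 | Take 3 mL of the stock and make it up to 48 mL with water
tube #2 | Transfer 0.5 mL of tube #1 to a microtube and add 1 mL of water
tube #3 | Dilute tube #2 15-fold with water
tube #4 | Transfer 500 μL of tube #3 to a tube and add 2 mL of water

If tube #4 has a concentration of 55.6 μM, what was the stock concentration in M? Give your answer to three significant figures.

Step 1: 3 mL brought to 48 mL → factor 48/3 = 16
Step 2: 0.5 mL + 1 mL = 1.5 mL total → factor 1.5/0.5 = 3
Step 3: 15-fold → factor 15
Step 4: 500 μL + 2 mL = 2500 μL total → factor 2500/500 = 5
Overall dilution factor = 16 × 3 × 15 × 5 = 3600
Stock = 55.6 μM × 3600 = 2.002 × 10^5 μM = 0.200 M

0.200 M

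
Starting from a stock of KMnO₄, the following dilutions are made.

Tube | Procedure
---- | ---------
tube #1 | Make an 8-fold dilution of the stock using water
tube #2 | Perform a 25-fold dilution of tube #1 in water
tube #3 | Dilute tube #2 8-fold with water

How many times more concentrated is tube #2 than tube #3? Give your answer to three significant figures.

8.00

Step 1: 8-fold → factor 8
Step 2: 25-fold → factor 25
Step 3: 8-fold → factor 8
Dilution factor to tube #2 = 200; to tube #3 = 1600
[tube #2]/[tube #3] = (factor to tube #3)/(factor to tube #2) = 1600/200 = 8.00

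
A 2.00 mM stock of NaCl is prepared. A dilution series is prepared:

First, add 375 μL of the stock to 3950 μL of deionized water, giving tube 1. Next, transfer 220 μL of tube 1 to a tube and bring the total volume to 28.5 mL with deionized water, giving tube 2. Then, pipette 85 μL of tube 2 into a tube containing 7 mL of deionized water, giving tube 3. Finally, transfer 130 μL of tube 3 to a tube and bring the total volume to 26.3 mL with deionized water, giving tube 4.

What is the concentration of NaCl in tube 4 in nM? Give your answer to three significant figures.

0.0794 nM

Step 1: 375 μL + 3950 μL = 4325 μL total → factor 4325/375 = 11.533
Step 2: 220 μL brought to 28.5 mL → factor 28500/220 = 129.55
Step 3: 85 μL + 7 mL = 7085 μL total → factor 7085/85 = 83.353
Step 4: 130 μL brought to 26.3 mL → factor 26300/130 = 202.31
Overall dilution factor = 11.533 × 129.55 × 83.353 × 202.31 = 2.5195 × 10^7
Final = 2.00 mM / 2.5195 × 10^7 = 7.938 × 10^-8 mM = 0.0794 nM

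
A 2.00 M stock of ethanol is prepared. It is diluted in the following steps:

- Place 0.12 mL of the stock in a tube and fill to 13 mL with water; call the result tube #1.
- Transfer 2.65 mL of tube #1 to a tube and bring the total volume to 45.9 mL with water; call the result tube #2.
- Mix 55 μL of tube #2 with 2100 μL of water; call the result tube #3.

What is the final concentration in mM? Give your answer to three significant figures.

Step 1: 0.12 mL brought to 13 mL → factor 13/0.12 = 108.33
Step 2: 2.65 mL brought to 45.9 mL → factor 45.9/2.65 = 17.321
Step 3: 55 μL + 2100 μL = 2155 μL total → factor 2155/55 = 39.182
Overall dilution factor = 108.33 × 17.321 × 39.182 = 73521
Final = 2.00 M / 73521 = 2.720 × 10^-5 M = 0.0272 mM

0.0272 mM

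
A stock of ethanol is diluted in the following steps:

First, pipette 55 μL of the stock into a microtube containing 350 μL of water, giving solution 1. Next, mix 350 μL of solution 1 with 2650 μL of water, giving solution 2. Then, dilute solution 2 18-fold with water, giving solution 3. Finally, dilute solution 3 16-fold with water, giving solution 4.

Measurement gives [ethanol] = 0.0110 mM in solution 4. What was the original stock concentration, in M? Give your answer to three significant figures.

0.200 M

Step 1: 55 μL + 350 μL = 405 μL total → factor 405/55 = 7.3636
Step 2: 350 μL + 2650 μL = 3000 μL total → factor 3000/350 = 8.5714
Step 3: 18-fold → factor 18
Step 4: 16-fold → factor 16
Overall dilution factor = 7.3636 × 8.5714 × 18 × 16 = 18178
Stock = 0.0110 mM × 18178 = 200.0 mM = 0.200 M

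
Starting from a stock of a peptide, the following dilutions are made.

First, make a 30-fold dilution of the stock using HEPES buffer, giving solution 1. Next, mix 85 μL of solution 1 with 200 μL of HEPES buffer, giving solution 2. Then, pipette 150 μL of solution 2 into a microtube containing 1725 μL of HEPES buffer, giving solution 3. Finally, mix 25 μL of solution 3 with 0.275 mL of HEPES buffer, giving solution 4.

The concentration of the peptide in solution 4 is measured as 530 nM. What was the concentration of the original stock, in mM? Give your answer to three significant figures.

8.00 mM

Step 1: 30-fold → factor 30
Step 2: 85 μL + 200 μL = 285 μL total → factor 285/85 = 3.3529
Step 3: 150 μL + 1725 μL = 1875 μL total → factor 1875/150 = 12.5
Step 4: 25 μL + 0.275 mL = 300 μL total → factor 300/25 = 12
Overall dilution factor = 30 × 3.3529 × 12.5 × 12 = 15088
Stock = 530 nM × 15088 = 7.997 × 10^6 nM = 8.00 mM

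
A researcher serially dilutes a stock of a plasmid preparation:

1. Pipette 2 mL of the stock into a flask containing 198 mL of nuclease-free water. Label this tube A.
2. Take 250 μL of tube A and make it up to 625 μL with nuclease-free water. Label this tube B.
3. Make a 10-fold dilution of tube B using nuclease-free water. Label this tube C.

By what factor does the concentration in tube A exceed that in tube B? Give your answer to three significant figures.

2.50

Step 1: 2 mL + 198 mL = 200 mL total → factor 200/2 = 100
Step 2: 250 μL brought to 625 μL → factor 625/250 = 2.5
Dilution factor to tube A = 100; to tube B = 250
[tube A]/[tube B] = (factor to tube B)/(factor to tube A) = 250/100 = 2.50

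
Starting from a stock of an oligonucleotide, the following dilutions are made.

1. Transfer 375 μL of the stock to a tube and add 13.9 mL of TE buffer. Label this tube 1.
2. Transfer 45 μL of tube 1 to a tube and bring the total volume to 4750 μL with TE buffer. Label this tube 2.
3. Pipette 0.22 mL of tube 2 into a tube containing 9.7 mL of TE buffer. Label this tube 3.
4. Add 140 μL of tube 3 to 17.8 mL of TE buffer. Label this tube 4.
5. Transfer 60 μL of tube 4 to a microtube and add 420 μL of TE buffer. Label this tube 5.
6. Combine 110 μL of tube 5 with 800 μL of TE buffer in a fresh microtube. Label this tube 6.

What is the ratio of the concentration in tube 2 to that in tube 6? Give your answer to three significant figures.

Step 1: 375 μL + 13.9 mL = 14275 μL total → factor 14275/375 = 38.067
Step 2: 45 μL brought to 4750 μL → factor 4750/45 = 105.56
Step 3: 0.22 mL + 9.7 mL = 9.92 mL total → factor 9.92/0.22 = 45.091
Step 4: 140 μL + 17.8 mL = 17940 μL total → factor 17940/140 = 128.14
Step 5: 60 μL + 420 μL = 480 μL total → factor 480/60 = 8
Step 6: 110 μL + 800 μL = 910 μL total → factor 910/110 = 8.2727
Dilution factor to tube 2 = 4018.1; to tube 6 = 1.5366 × 10^9
[tube 2]/[tube 6] = (factor to tube 6)/(factor to tube 2) = 1.5366 × 10^9/4018.1 = 3.82 × 10^5

3.82 × 10^5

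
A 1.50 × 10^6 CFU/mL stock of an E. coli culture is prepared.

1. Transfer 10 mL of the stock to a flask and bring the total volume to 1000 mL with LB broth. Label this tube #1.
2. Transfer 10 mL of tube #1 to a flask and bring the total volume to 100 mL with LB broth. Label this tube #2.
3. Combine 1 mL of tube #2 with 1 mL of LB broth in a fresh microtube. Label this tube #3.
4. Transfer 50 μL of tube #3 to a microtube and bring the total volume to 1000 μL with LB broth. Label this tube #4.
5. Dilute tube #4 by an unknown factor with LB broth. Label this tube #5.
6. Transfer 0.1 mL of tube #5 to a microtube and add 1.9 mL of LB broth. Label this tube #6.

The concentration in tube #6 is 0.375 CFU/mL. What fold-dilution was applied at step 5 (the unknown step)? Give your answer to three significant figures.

Step 1: 10 mL brought to 1000 mL → factor 1000/10 = 100
Step 2: 10 mL brought to 100 mL → factor 100/10 = 10
Step 3: 1 mL + 1 mL = 2 mL total → factor 2/1 = 2
Step 4: 50 μL brought to 1000 μL → factor 1000/50 = 20
Step 5: unknown factor x
Step 6: 0.1 mL + 1.9 mL = 2 mL total → factor 2/0.1 = 20
Product of known-step factors = 8 × 10^5
Overall factor = 1.50 × 10^6 CFU/mL / (0.375 CFU/mL) = 4 × 10^6
x = 4 × 10^6 / 8 × 10^5 = 5.00

5.00-fold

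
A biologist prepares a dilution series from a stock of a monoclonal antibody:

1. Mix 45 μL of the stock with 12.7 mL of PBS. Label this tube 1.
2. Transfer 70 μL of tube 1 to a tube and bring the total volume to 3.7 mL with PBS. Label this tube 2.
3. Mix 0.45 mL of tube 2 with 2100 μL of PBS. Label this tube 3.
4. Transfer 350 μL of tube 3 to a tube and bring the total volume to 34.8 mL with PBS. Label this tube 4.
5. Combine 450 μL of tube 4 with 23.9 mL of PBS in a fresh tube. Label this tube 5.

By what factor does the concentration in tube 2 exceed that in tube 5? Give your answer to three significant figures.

Step 1: 45 μL + 12.7 mL = 12745 μL total → factor 12745/45 = 283.22
Step 2: 70 μL brought to 3.7 mL → factor 3700/70 = 52.857
Step 3: 0.45 mL + 2100 μL = 2.55 mL total → factor 2.55/0.45 = 5.6667
Step 4: 350 μL brought to 34.8 mL → factor 34800/350 = 99.429
Step 5: 450 μL + 23.9 mL = 24350 μL total → factor 24350/450 = 54.111
Dilution factor to tube 2 = 14970; to tube 5 = 4.5641 × 10^8
[tube 2]/[tube 5] = (factor to tube 5)/(factor to tube 2) = 4.5641 × 10^8/14970 = 3.05 × 10^4

3.05 × 10^4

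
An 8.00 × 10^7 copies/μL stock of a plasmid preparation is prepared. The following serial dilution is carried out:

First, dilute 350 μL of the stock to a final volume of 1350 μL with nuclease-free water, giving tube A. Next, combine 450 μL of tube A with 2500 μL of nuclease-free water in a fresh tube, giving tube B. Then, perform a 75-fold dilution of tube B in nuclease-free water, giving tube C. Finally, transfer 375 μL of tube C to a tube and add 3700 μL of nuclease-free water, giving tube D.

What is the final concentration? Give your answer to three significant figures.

3.88 × 10^3 copies/μL

Step 1: 350 μL brought to 1350 μL → factor 1350/350 = 3.8571
Step 2: 450 μL + 2500 μL = 2950 μL total → factor 2950/450 = 6.5556
Step 3: 75-fold → factor 75
Step 4: 375 μL + 3700 μL = 4075 μL total → factor 4075/375 = 10.867
Overall dilution factor = 3.8571 × 6.5556 × 75 × 10.867 = 20608
Final = 8.00 × 10^7 copies/μL / 20608 = 3.88 × 10^3 copies/μL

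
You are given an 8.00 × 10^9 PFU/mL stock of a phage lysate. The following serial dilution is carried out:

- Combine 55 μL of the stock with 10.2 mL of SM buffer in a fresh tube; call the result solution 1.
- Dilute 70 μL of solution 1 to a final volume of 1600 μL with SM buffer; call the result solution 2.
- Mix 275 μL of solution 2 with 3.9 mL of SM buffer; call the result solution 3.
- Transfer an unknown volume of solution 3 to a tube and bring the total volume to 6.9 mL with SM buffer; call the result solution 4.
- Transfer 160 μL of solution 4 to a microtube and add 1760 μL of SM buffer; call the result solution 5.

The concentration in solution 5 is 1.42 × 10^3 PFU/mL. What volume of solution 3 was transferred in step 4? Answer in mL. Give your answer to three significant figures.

Step 1: 55 μL + 10.2 mL = 10255 μL total → factor 10255/55 = 186.45
Step 2: 70 μL brought to 1600 μL → factor 1600/70 = 22.857
Step 3: 275 μL + 3.9 mL = 4175 μL total → factor 4175/275 = 15.182
Step 4: v brought to 6.9 mL → factor = 6.9 mL/v
Step 5: 160 μL + 1760 μL = 1920 μL total → factor 1920/160 = 12
Product of known-step factors = 7.7643 × 10^5
Overall factor = 8.00 × 10^9 PFU/mL / (1.42 × 10^3 PFU/mL) = 5.6338 × 10^6
Step-4 factor = 5.6338 × 10^6 / 7.7643 × 10^5 = 7.2561
v = 6.9 mL / 7.2561 = 0.951 mL

0.951 mL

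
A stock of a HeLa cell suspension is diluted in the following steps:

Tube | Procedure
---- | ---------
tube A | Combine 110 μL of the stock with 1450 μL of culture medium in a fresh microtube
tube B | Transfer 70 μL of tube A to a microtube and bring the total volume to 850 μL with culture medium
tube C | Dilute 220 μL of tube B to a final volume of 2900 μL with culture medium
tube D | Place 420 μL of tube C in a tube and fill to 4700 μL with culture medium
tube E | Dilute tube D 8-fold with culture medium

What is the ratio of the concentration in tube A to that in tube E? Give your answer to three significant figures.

1.43 × 10^4

Step 1: 110 μL + 1450 μL = 1560 μL total → factor 1560/110 = 14.182
Step 2: 70 μL brought to 850 μL → factor 850/70 = 12.143
Step 3: 220 μL brought to 2900 μL → factor 2900/220 = 13.182
Step 4: 420 μL brought to 4700 μL → factor 4700/420 = 11.19
Step 5: 8-fold → factor 8
Dilution factor to tube A = 14.182; to tube E = 2.0322 × 10^5
[tube A]/[tube E] = (factor to tube E)/(factor to tube A) = 2.0322 × 10^5/14.182 = 1.43 × 10^4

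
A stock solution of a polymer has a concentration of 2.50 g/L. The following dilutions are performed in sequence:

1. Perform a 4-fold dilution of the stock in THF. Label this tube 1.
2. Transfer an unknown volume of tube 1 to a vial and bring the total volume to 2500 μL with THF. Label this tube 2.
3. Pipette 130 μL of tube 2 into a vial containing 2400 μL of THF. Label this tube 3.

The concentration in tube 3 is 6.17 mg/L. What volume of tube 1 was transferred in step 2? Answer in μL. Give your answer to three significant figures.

Step 1: 4-fold → factor 4
Step 2: v brought to 2500 μL → factor = 2500 μL/v
Step 3: 130 μL + 2400 μL = 2530 μL total → factor 2530/130 = 19.462
Product of known-step factors = 77.846
Overall factor = 2.50 g/L / (6.17 mg/L) = 405.19
Step-2 factor = 405.19 / 77.846 = 5.205
v = 2500 μL / 5.205 = 480 μL

480 μL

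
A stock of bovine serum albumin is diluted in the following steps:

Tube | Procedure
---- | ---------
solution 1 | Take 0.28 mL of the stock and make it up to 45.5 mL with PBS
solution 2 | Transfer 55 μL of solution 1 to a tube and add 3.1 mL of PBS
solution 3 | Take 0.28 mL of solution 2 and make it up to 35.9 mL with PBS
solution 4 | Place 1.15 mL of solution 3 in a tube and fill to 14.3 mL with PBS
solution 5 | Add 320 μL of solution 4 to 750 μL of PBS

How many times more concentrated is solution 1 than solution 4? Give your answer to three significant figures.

9.15 × 10^4

Step 1: 0.28 mL brought to 45.5 mL → factor 45.5/0.28 = 162.5
Step 2: 55 μL + 3.1 mL = 3155 μL total → factor 3155/55 = 57.364
Step 3: 0.28 mL brought to 35.9 mL → factor 35.9/0.28 = 128.21
Step 4: 1.15 mL brought to 14.3 mL → factor 14.3/1.15 = 12.435
Dilution factor to solution 1 = 162.5; to solution 4 = 1.4862 × 10^7
[solution 1]/[solution 4] = (factor to solution 4)/(factor to solution 1) = 1.4862 × 10^7/162.5 = 9.15 × 10^4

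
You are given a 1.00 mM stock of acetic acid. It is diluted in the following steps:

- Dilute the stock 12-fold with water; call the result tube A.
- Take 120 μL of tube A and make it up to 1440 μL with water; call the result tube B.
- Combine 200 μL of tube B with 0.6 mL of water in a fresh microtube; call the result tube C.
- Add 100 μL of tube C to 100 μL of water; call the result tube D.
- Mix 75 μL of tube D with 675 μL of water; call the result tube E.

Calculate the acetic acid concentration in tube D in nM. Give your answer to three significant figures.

868 nM

Step 1: 12-fold → factor 12
Step 2: 120 μL brought to 1440 μL → factor 1440/120 = 12
Step 3: 200 μL + 0.6 mL = 800 μL total → factor 800/200 = 4
Step 4: 100 μL + 100 μL = 200 μL total → factor 200/100 = 2
Dilution factor through tube D = 12 × 12 × 4 × 2 = 1152
[tube D] = 1.00 mM / 1152 = 0.0008681 mM = 868 nM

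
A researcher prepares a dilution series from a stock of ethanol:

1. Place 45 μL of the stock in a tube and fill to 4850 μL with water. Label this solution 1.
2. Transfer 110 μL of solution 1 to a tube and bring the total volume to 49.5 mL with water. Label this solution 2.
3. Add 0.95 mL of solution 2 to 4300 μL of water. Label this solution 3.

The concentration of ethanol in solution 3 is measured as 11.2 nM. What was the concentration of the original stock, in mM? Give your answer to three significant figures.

3.00 mM

Step 1: 45 μL brought to 4850 μL → factor 4850/45 = 107.78
Step 2: 110 μL brought to 49.5 mL → factor 49500/110 = 450
Step 3: 0.95 mL + 4300 μL = 5.25 mL total → factor 5.25/0.95 = 5.5263
Overall dilution factor = 107.78 × 450 × 5.5263 = 2.6803 × 10^5
Stock = 11.2 nM × 2.6803 × 10^5 = 3.002 × 10^6 nM = 3.00 mM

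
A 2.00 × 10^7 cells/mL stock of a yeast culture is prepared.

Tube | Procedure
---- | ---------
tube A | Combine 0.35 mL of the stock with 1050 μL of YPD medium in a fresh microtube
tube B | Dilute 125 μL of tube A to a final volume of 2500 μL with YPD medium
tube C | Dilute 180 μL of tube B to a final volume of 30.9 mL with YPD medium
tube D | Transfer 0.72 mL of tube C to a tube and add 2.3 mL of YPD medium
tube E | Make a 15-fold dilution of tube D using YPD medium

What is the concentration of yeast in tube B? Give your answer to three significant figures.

Step 1: 0.35 mL + 1050 μL = 1.4 mL total → factor 1.4/0.35 = 4
Step 2: 125 μL brought to 2500 μL → factor 2500/125 = 20
Dilution factor through tube B = 4 × 20 = 80
[tube B] = 2.00 × 10^7 cells/mL / 80 = 2.50 × 10^5 cells/mL

2.50 × 10^5 cells/mL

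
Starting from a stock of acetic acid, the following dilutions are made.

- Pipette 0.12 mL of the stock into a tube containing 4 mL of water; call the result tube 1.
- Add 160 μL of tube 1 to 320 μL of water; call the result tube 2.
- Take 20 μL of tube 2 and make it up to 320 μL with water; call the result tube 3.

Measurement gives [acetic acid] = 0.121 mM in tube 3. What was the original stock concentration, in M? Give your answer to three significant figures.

Step 1: 0.12 mL + 4 mL = 4.12 mL total → factor 4.12/0.12 = 34.333
Step 2: 160 μL + 320 μL = 480 μL total → factor 480/160 = 3
Step 3: 20 μL brought to 320 μL → factor 320/20 = 16
Overall dilution factor = 34.333 × 3 × 16 = 1648
Stock = 0.121 mM × 1648 = 199.4 mM = 0.199 M

0.199 M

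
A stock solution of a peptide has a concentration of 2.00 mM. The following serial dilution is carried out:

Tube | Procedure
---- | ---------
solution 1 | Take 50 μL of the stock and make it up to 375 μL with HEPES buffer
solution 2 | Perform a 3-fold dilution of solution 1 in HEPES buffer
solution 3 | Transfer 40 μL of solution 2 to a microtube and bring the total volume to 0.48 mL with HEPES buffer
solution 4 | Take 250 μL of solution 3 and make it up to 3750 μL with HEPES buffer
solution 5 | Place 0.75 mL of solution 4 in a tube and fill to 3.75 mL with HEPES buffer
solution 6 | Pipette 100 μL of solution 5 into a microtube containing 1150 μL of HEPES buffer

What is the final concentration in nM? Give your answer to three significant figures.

7.90 nM

Step 1: 50 μL brought to 375 μL → factor 375/50 = 7.5
Step 2: 3-fold → factor 3
Step 3: 40 μL brought to 0.48 mL → factor 480/40 = 12
Step 4: 250 μL brought to 3750 μL → factor 3750/250 = 15
Step 5: 0.75 mL brought to 3.75 mL → factor 3.75/0.75 = 5
Step 6: 100 μL + 1150 μL = 1250 μL total → factor 1250/100 = 12.5
Overall dilution factor = 7.5 × 3 × 12 × 15 × 5 × 12.5 = 2.5312 × 10^5
Final = 2.00 mM / 2.5312 × 10^5 = 7.901 × 10^-6 mM = 7.90 nM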